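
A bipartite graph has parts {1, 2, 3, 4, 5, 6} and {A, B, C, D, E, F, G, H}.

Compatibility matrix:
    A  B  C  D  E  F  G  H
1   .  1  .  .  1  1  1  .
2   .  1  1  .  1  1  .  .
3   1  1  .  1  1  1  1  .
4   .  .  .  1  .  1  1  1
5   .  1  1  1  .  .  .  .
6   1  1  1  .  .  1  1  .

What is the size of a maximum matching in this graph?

One maximum matching: 1→B, 2→E, 3→A, 4→F, 5→C, 6→G.
This saturates every left vertex, so 6 is the maximum.

6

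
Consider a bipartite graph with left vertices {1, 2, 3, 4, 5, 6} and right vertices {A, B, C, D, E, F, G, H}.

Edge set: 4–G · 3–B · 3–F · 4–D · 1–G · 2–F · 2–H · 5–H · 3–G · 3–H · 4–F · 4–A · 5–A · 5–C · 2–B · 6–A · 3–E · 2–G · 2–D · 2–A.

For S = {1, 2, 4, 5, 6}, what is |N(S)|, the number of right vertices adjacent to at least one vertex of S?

7

The union of neighbours of {1, 2, 4, 5, 6} is {A, B, C, D, F, G, H}, which has 7 elements.
Since |N(S)| = 7 ≥ |S| = 5, Hall's condition holds for this subset.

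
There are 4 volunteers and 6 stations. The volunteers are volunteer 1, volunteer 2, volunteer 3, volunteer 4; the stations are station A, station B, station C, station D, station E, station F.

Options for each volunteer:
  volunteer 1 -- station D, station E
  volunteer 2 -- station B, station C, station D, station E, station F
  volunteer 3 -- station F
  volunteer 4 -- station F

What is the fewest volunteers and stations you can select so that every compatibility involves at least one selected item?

3

{volunteer 1, volunteer 2, station F} is a vertex cover of size 3: every edge has an endpoint in this set.
No smaller cover exists because volunteer 1–station D, volunteer 2–station C, volunteer 3–station F is a matching of size 3, and a cover must include an endpoint of each of these disjoint edges (König's theorem).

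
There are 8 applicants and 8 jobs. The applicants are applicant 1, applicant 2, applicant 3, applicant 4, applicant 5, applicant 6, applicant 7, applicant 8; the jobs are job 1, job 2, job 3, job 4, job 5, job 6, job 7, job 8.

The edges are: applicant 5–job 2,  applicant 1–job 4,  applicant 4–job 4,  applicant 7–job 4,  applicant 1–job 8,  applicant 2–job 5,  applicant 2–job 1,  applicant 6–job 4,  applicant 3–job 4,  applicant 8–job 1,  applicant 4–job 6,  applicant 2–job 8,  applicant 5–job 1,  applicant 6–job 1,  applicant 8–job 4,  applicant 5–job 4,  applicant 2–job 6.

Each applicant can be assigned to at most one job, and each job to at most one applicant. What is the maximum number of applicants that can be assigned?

6

One maximum matching: applicant 1→job 8, applicant 2→job 5, applicant 3→job 4, applicant 4→job 6, applicant 5→job 2, applicant 6→job 1.
The set {applicant 3, applicant 6, applicant 7, applicant 8} has only 2 neighbours ({job 1, job 4}), so by Hall's theorem at most 6 of the 8 applicants can be matched.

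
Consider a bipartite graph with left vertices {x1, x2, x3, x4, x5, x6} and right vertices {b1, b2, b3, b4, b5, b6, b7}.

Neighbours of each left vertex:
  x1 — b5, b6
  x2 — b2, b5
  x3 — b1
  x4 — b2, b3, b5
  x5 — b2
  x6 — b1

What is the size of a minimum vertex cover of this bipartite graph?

{x1, x2, x4, x5, b1} is a vertex cover of size 5: every edge has an endpoint in this set.
No smaller cover exists because x1–b6, x2–b5, x3–b1, x4–b3, x5–b2 is a matching of size 5, and a cover must include an endpoint of each of these disjoint edges (König's theorem).

5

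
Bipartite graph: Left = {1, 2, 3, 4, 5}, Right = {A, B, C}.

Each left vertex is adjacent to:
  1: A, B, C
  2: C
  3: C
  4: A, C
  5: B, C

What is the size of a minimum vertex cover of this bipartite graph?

A maximum matching has 3 edges (e.g. 1–B, 2–C, 4–A).
By König's theorem the minimum vertex cover has the same size. One such cover is {A, B, C}.

3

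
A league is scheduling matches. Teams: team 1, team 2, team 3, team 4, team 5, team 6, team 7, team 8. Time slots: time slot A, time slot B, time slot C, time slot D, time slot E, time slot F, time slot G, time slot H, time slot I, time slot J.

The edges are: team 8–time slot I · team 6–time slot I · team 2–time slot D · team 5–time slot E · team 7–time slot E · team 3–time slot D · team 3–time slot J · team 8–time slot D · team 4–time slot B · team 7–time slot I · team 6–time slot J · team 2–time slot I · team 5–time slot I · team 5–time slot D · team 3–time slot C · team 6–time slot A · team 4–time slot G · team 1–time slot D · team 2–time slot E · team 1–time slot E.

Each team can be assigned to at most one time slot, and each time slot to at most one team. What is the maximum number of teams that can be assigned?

6

One maximum matching: team 1→time slot E, team 2→time slot D, team 3→time slot C, team 4→time slot G, team 5→time slot I, team 6→time slot J.
The set {team 1, team 2, team 5, team 7, team 8} has only 3 neighbours ({time slot D, time slot E, time slot I}), so by Hall's theorem at most 6 of the 8 teams can be matched.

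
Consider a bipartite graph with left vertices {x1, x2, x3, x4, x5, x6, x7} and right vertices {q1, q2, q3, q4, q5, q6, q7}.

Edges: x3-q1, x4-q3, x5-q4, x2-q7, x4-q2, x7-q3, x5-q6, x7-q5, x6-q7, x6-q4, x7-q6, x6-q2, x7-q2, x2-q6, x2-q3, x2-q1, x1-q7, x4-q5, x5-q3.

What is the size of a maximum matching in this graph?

7

One maximum matching: x1–q7, x2–q3, x3–q1, x4–q5, x5–q4, x6–q2, x7–q6.
All 7 left vertices are matched, so no larger matching exists.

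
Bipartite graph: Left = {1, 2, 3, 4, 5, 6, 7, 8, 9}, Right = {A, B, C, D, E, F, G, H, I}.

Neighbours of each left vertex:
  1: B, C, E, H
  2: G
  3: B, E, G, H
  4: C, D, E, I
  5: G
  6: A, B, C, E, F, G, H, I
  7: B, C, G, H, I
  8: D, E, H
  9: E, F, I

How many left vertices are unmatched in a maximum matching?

1

For example, pair 1→B, 2→G, 3→H, 4→C, 6→A, 7→I, 8→D, 9→E.
The set {2, 5} has only 1 neighbour ({G}), so by Hall's theorem at most 8 of the 9 left vertices can be matched.
That matches 8 of the 9, leaving 1 unmatched; no matching can do better.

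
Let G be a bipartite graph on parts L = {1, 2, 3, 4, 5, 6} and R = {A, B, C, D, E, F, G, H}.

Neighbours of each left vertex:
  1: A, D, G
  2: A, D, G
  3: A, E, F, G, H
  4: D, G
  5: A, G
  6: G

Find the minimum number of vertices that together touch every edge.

4

{3, A, D, G} is a vertex cover of size 4: every edge has an endpoint in this set.
No smaller cover exists because 1–A, 2–D, 3–E, 4–G is a matching of size 4, and a cover must include an endpoint of each of these disjoint edges (König's theorem).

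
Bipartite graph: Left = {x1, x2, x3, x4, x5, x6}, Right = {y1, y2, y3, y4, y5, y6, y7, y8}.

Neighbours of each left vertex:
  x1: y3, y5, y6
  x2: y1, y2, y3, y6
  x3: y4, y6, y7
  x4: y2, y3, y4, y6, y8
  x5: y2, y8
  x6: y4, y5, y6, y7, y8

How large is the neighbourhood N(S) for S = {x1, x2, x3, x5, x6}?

8

The union of neighbours of {x1, x2, x3, x5, x6} is {y1, y2, y3, y4, y5, y6, y7, y8}, which has 8 elements.
Since |N(S)| = 8 ≥ |S| = 5, Hall's condition holds for this subset.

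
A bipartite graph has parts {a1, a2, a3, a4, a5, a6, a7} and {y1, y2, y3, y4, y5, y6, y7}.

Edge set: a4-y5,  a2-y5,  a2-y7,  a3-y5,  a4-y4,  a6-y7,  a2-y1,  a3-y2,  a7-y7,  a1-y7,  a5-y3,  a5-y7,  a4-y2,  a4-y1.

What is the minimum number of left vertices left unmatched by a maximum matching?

2

One maximum matching: a1–y7, a2–y5, a3–y2, a4–y1, a5–y3.
The set {a1, a6, a7} has only 1 neighbour ({y7}), so by Hall's theorem at most 5 of the 7 left vertices can be matched.
That matches 5 of the 7, leaving 2 unmatched; no matching can do better.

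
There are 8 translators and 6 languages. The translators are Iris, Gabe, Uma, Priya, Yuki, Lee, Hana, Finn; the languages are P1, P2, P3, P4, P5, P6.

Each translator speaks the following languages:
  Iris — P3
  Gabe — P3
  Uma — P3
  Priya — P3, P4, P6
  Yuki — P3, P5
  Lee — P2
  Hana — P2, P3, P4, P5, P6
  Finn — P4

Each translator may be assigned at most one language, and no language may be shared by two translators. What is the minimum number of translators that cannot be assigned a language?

For example, pair Iris–P3, Priya–P4, Yuki–P5, Lee–P2, Hana–P6.
The set {Iris, Gabe, Uma, Priya, Yuki, Lee, Hana, Finn} has only 5 neighbours ({P2, P3, P4, P5, P6}), so by Hall's theorem at most 5 of the 8 translators can be matched.
That matches 5 of the 8, leaving 3 unmatched; no matching can do better.

3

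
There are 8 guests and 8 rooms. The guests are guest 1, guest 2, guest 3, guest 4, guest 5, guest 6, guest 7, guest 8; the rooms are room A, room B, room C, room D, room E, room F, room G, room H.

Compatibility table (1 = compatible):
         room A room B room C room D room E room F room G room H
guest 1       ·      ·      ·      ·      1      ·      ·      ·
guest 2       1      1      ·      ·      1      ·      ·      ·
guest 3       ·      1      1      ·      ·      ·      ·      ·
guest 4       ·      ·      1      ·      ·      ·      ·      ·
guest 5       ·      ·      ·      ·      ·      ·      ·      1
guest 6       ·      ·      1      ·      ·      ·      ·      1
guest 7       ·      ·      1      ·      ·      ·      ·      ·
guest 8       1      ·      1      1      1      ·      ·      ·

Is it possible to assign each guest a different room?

No

The set {guest 4, guest 5, guest 6, guest 7} has only 2 neighbours ({room C, room H}), so by Hall's theorem at most 6 of the 8 guests can be matched.
Hence no matching covers every guest.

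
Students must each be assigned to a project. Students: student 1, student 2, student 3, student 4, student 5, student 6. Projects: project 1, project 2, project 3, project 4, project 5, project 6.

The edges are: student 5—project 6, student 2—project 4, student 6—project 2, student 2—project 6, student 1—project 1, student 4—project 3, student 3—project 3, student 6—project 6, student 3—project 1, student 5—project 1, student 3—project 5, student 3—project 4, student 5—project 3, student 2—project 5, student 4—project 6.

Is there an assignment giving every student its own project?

Yes

For example, pair student 1→project 1, student 2→project 5, student 3→project 4, student 4→project 6, student 5→project 3, student 6→project 2.
All 6 students are covered.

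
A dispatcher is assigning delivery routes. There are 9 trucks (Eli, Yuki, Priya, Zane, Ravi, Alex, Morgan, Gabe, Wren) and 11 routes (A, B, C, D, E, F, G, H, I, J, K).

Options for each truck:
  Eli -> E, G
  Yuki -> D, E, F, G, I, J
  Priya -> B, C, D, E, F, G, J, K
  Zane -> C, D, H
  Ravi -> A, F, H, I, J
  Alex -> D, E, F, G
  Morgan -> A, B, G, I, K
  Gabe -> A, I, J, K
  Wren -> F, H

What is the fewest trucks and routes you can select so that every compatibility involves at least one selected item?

The 9 edges Eli–E, Yuki–J, Priya–G, Zane–C, Ravi–A, Alex–D, Morgan–K, Gabe–I, Wren–F form a matching, so any vertex cover needs at least 9 vertices (one per matched edge).
Conversely {Eli, Yuki, Priya, Zane, Ravi, Alex, Morgan, Gabe, Wren} meets every edge and has exactly 9 vertices, so 9 is optimal.

9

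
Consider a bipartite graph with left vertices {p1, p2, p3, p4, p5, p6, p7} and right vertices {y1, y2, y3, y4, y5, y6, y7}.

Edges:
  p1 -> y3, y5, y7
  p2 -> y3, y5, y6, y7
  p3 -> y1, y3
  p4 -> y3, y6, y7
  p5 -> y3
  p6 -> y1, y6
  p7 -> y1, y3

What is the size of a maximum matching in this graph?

For example, pair p1-y7, p2-y5, p3-y1, p4-y6, p5-y3.
The set {p1, p2, p3, p4, p5, p6, p7} has only 5 neighbours ({y1, y3, y5, y6, y7}), so by Hall's theorem at most 5 of the 7 left vertices can be matched.

5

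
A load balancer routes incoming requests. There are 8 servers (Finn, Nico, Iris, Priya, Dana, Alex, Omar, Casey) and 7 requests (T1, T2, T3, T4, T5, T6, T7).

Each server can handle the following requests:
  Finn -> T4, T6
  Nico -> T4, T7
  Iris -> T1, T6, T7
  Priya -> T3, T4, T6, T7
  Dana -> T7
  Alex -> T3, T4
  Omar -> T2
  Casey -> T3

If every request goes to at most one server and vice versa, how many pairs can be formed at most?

6

A valid assignment of size 6: Finn-T6, Nico-T4, Iris-T1, Priya-T3, Dana-T7, Omar-T2.
The set {Finn, Nico, Priya, Dana, Alex, Casey} has only 4 neighbours ({T3, T4, T6, T7}), so by Hall's theorem at most 6 of the 8 servers can be matched.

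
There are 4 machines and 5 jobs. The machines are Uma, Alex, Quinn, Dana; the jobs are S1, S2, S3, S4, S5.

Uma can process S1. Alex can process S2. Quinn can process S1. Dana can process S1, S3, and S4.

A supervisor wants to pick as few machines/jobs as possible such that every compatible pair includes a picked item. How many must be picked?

3

The 3 edges Uma–S1, Alex–S2, Dana–S4 form a matching, so any vertex cover needs at least 3 vertices (one per matched edge).
Conversely {Alex, Dana, S1} meets every edge and has exactly 3 vertices, so 3 is optimal.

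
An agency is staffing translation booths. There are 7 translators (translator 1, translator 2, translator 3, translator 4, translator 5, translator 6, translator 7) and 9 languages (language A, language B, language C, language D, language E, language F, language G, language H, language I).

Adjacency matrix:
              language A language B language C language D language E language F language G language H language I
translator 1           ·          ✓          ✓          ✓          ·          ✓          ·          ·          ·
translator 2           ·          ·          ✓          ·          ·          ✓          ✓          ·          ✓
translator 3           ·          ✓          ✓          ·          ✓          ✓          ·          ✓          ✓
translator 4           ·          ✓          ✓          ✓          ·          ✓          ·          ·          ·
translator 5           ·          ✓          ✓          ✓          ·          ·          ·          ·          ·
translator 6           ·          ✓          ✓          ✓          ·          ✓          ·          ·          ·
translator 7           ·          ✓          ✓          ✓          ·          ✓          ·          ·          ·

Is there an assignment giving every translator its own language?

The set {translator 1, translator 4, translator 5, translator 6, translator 7} has only 4 neighbours ({language B, language C, language D, language F}), so by Hall's theorem at most 6 of the 7 translators can be matched.
Hence no matching covers every translator.

No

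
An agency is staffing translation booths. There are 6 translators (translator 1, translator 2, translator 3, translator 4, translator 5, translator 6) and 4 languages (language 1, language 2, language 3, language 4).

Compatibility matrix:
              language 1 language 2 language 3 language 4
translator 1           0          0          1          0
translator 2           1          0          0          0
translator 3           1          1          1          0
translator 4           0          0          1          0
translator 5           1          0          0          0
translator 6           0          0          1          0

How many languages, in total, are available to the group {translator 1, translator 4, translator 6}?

The union of neighbours of {translator 1, translator 4, translator 6} is {language 3}, which has 1 element.
Since |N(S)| = 1 < |S| = 3, Hall's condition fails for this subset.

1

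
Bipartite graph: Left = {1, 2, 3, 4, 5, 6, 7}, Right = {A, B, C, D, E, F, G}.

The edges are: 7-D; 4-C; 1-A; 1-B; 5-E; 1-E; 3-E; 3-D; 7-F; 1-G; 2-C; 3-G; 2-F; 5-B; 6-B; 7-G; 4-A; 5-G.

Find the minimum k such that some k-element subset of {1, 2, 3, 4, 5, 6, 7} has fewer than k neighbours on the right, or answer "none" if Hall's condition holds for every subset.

A matching saturating every left vertex exists, for instance 1→G, 2→C, 3→D, 4→A, 5→E, 6→B, 7→F.
By Hall's marriage theorem, this means |N(S)| ≥ |S| for every subset S, so no violating subset exists.

none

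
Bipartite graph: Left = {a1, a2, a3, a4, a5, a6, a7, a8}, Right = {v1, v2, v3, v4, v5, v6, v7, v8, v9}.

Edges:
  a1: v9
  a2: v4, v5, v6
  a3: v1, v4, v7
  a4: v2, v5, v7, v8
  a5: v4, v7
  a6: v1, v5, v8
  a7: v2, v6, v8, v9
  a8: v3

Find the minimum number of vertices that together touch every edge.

A maximum matching has 8 edges (e.g. a1–v9, a2–v6, a3–v1, a4–v7, a5–v4, a6–v8, a7–v2, a8–v3).
By König's theorem the minimum vertex cover has the same size. One such cover is {a1, a2, a3, a4, a5, a6, a7, a8}.

8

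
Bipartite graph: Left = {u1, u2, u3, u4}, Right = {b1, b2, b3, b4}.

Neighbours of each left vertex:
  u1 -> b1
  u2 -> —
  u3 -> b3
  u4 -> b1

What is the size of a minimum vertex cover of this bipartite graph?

2

A maximum matching has 2 edges (e.g. u1–b1, u3–b3).
By König's theorem the minimum vertex cover has the same size. One such cover is {u3, b1}.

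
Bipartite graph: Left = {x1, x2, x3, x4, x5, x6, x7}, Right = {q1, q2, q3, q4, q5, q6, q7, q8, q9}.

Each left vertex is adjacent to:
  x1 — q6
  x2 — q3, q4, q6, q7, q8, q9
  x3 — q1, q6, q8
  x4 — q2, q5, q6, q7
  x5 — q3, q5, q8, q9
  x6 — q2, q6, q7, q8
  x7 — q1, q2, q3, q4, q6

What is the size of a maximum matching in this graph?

One maximum matching: x1-q6, x2-q9, x3-q1, x4-q2, x5-q5, x6-q8, x7-q4.
This saturates every left vertex, so 7 is the maximum.

7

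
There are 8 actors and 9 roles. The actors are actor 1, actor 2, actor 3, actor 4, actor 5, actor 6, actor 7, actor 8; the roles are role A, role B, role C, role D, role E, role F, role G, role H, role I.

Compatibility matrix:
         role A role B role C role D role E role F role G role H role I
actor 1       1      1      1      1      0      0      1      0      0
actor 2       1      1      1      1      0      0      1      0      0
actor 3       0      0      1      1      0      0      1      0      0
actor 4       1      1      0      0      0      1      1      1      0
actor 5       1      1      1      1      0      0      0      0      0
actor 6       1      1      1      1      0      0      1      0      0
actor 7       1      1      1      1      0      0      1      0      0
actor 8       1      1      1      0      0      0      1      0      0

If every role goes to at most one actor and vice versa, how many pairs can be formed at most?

6

A valid assignment of size 6: actor 1-role C, actor 2-role B, actor 3-role D, actor 4-role F, actor 5-role A, actor 6-role G.
The set {actor 1, actor 2, actor 3, actor 5, actor 6, actor 7, actor 8} has only 5 neighbours ({role A, role B, role C, role D, role G}), so by Hall's theorem at most 6 of the 8 actors can be matched.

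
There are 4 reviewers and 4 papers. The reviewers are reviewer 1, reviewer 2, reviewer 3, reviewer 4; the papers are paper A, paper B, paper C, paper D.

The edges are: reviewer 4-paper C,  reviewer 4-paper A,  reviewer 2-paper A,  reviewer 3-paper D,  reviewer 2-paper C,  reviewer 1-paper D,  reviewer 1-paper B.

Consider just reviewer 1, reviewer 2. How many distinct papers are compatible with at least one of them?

The union of neighbours of {reviewer 1, reviewer 2} is {paper A, paper B, paper C, paper D}, which has 4 elements.
Since |N(S)| = 4 ≥ |S| = 2, Hall's condition holds for this subset.

4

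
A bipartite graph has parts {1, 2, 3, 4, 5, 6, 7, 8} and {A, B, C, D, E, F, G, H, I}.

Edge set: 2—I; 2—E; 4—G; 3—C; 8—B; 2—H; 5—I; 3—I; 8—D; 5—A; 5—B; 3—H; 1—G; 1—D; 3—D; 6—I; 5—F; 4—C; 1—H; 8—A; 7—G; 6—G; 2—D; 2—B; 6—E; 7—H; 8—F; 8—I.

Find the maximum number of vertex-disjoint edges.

8

One maximum matching: 1→D, 2→E, 3→H, 4→C, 5→B, 6→I, 7→G, 8→A.
All 8 left vertices are matched, so no larger matching exists.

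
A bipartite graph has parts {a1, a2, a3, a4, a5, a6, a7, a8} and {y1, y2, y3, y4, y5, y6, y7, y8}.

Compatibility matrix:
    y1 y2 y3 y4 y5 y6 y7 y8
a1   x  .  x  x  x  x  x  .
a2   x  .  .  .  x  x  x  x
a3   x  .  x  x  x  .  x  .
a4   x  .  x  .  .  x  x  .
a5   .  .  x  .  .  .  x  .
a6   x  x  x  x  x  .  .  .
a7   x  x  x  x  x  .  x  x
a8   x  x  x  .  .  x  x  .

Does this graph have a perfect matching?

Yes

For example, pair a1–y6, a2–y8, a3–y5, a4–y1, a5–y3, a6–y2, a7–y4, a8–y7.
Every left vertex is matched, so this is a perfect matching.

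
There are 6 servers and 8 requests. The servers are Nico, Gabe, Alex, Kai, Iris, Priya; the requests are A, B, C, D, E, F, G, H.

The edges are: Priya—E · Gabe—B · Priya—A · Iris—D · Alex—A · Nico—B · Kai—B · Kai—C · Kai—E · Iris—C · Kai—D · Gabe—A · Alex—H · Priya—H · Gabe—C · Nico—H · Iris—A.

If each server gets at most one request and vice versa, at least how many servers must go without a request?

0

One maximum matching: Nico→H, Gabe→C, Alex→A, Kai→B, Iris→D, Priya→E.
All 6 servers are matched, so no larger matching exists.
That matches 6 of the 6, leaving 0 unmatched; no matching can do better.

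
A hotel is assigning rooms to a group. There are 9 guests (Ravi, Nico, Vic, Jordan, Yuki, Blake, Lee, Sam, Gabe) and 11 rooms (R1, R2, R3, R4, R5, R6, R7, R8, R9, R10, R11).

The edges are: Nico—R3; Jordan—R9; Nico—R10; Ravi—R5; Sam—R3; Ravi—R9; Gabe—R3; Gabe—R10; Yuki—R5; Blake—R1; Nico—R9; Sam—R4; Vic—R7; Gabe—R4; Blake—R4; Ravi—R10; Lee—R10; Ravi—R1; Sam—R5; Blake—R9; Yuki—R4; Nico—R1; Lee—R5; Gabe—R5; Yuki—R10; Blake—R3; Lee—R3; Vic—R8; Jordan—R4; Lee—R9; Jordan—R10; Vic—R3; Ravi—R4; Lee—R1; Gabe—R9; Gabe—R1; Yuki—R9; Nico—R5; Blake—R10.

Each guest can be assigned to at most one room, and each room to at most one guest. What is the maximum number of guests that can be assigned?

A valid assignment of size 7: Ravi–R1, Nico–R10, Vic–R7, Jordan–R4, Yuki–R5, Blake–R3, Lee–R9.
The set {Ravi, Nico, Jordan, Yuki, Blake, Lee, Sam, Gabe} has only 6 neighbours ({R1, R10, R3, R4, R5, R9}), so by Hall's theorem at most 7 of the 9 guests can be matched.

7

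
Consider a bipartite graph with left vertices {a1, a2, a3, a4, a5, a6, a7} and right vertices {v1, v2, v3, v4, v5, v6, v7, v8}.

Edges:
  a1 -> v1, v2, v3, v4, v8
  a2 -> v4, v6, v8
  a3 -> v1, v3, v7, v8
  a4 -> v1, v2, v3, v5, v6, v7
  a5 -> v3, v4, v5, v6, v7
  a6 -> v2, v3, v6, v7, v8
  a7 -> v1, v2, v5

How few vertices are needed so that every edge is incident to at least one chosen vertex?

7

The 7 edges a1–v1, a2–v8, a3–v7, a4–v3, a5–v4, a6–v6, a7–v2 form a matching, so any vertex cover needs at least 7 vertices (one per matched edge).
Conversely {a1, a2, a3, a4, a5, a6, a7} meets every edge and has exactly 7 vertices, so 7 is optimal.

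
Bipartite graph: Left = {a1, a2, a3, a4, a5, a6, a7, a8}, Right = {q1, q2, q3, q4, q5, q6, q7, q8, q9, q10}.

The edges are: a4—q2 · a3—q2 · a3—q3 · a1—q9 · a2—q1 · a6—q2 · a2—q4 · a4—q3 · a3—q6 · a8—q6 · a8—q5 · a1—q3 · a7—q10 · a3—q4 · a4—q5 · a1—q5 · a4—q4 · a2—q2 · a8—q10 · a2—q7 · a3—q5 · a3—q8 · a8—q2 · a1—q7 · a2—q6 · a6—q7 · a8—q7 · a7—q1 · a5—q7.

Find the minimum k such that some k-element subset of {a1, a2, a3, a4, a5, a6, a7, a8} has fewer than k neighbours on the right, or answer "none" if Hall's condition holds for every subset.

A matching saturating every left vertex exists, for instance a1→q9, a2→q4, a3→q8, a4→q5, a5→q7, a6→q2, a7→q10, a8→q6.
By Hall's marriage theorem, this means |N(S)| ≥ |S| for every subset S, so no violating subset exists.

none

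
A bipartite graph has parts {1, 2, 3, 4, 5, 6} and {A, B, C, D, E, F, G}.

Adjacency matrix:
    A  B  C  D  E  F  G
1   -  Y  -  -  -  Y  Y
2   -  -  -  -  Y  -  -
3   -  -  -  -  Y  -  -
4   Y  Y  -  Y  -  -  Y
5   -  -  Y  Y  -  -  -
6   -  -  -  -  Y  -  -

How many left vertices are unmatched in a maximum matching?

2

For example, pair 1–F, 2–E, 4–B, 5–C.
The set {2, 3, 6} has only 1 neighbour ({E}), so by Hall's theorem at most 4 of the 6 left vertices can be matched.
That matches 4 of the 6, leaving 2 unmatched; no matching can do better.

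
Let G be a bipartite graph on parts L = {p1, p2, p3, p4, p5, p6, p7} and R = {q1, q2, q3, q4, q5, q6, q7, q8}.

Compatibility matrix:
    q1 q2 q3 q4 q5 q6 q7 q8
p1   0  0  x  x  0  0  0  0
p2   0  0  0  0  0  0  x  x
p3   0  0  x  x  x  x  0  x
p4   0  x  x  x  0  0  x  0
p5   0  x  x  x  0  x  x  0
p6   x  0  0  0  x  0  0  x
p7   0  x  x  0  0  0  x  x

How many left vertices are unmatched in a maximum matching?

0

A valid assignment of size 7: p1→q3, p2→q7, p3→q4, p4→q2, p5→q6, p6→q5, p7→q8.
This saturates every left vertex, so 7 is the maximum.
That matches 7 of the 7, leaving 0 unmatched; no matching can do better.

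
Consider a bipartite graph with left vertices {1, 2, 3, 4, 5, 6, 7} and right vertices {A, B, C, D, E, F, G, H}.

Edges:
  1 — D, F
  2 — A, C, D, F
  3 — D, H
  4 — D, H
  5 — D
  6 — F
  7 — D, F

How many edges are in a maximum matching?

A valid assignment of size 4: 1–F, 2–C, 3–H, 4–D.
The set {1, 3, 4, 5, 6, 7} has only 3 neighbours ({D, F, H}), so by Hall's theorem at most 4 of the 7 left vertices can be matched.

4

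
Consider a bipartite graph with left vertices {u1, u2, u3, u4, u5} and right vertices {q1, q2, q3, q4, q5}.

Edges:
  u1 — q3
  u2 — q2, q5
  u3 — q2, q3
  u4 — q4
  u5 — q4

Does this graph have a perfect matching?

The set {u4, u5} has only 1 neighbour ({q4}), so by Hall's theorem at most 4 of the 5 left vertices can be matched.
Hence no matching covers every left vertex.

No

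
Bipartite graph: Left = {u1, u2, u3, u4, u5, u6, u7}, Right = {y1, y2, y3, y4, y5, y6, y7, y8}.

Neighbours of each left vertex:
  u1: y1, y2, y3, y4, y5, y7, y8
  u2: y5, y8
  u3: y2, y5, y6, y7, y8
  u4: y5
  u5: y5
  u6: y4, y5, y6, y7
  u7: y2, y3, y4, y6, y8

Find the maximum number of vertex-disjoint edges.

For example, pair u1-y3, u2-y8, u3-y7, u4-y5, u6-y4, u7-y6.
The set {u4, u5} has only 1 neighbour ({y5}), so by Hall's theorem at most 6 of the 7 left vertices can be matched.

6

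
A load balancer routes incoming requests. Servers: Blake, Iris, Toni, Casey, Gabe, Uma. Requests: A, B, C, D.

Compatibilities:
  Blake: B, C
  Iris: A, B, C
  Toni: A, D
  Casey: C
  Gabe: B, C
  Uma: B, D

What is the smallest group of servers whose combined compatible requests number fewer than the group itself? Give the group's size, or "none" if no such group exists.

Take S = {Blake, Casey, Gabe}. Its neighbourhood is {B, C}, so |N(S)| = 2 < |S| = 3.
Every subset of size less than 3 has at least as many neighbours as members, so 3 is the minimum.

3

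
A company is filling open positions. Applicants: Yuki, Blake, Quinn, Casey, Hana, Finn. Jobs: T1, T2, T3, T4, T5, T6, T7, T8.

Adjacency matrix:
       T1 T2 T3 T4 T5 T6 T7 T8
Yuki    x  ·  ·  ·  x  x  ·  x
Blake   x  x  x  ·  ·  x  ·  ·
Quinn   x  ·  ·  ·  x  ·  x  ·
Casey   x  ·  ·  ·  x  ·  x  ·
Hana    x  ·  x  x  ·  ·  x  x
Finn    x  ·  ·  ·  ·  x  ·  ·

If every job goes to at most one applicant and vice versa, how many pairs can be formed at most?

For example, pair Yuki-T8, Blake-T2, Quinn-T1, Casey-T5, Hana-T7, Finn-T6.
All 6 applicants are matched, so no larger matching exists.

6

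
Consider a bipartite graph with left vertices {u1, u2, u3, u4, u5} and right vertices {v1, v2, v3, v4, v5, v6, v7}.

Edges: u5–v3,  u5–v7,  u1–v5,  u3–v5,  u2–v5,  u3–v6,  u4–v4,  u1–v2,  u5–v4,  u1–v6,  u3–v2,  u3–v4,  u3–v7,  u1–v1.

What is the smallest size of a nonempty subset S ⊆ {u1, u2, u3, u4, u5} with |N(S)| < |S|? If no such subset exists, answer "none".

A matching saturating every left vertex exists, for instance u1→v1, u2→v5, u3→v2, u4→v4, u5→v7.
By Hall's marriage theorem, this means |N(S)| ≥ |S| for every subset S, so no violating subset exists.

none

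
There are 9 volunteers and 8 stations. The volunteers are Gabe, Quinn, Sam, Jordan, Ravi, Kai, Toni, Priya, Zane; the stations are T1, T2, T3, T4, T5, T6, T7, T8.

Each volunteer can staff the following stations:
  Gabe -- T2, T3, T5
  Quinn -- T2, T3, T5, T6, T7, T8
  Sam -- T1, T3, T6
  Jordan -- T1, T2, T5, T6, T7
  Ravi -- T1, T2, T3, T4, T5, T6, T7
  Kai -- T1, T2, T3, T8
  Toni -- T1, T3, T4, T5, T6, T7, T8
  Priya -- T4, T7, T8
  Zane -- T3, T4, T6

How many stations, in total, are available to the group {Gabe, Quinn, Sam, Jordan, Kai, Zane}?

The union of neighbours of {Gabe, Quinn, Sam, Jordan, Kai, Zane} is {T1, T2, T3, T4, T5, T6, T7, T8}, which has 8 elements.
Since |N(S)| = 8 ≥ |S| = 6, Hall's condition holds for this subset.

8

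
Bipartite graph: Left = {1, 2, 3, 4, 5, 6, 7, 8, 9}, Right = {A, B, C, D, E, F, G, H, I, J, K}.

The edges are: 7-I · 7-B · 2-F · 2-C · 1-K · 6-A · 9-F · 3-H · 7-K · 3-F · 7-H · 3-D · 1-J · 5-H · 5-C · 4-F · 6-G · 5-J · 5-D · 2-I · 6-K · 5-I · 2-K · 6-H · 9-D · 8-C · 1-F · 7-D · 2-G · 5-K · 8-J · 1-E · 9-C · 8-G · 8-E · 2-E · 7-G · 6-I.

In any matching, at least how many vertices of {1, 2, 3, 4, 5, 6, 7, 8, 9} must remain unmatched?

0

For example, pair 1–J, 2–G, 3–D, 4–F, 5–H, 6–A, 7–K, 8–E, 9–C.
This saturates every left vertex, so 9 is the maximum.
That matches 9 of the 9, leaving 0 unmatched; no matching can do better.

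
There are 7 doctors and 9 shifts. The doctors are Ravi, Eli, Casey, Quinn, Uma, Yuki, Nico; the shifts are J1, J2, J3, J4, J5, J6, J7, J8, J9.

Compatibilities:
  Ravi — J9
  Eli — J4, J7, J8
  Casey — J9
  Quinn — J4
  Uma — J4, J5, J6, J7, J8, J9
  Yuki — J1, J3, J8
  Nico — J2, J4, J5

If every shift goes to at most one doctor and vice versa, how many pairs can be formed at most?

6

One maximum matching: Ravi–J9, Eli–J7, Quinn–J4, Uma–J6, Yuki–J3, Nico–J5.
The set {Ravi, Casey} has only 1 neighbour ({J9}), so by Hall's theorem at most 6 of the 7 doctors can be matched.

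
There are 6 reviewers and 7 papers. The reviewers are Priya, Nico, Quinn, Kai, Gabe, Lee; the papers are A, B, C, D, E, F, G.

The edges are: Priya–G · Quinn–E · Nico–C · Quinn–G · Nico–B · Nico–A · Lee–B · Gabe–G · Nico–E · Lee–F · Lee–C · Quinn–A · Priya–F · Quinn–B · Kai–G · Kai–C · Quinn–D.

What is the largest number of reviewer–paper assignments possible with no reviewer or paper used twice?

6

For example, pair Priya→F, Nico→E, Quinn→A, Kai→C, Gabe→G, Lee→B.
All 6 reviewers are matched, so no larger matching exists.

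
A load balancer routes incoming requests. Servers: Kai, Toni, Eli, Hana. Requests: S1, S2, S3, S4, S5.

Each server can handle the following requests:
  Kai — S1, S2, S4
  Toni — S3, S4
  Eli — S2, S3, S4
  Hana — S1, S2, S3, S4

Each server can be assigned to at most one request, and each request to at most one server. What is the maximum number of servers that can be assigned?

One maximum matching: Kai→S1, Toni→S3, Eli→S4, Hana→S2.
This saturates every server, so 4 is the maximum.

4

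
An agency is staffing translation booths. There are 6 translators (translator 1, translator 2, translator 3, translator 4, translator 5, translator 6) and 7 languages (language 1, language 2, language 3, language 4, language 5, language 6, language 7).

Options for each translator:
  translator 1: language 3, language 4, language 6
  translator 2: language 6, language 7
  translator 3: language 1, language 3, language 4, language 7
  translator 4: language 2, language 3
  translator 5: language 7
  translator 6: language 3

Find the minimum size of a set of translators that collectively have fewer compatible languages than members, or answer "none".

none

A matching saturating every translator exists, for instance translator 1→language 4, translator 2→language 6, translator 3→language 1, translator 4→language 2, translator 5→language 7, translator 6→language 3.
By Hall's marriage theorem, this means |N(S)| ≥ |S| for every subset S, so no violating subset exists.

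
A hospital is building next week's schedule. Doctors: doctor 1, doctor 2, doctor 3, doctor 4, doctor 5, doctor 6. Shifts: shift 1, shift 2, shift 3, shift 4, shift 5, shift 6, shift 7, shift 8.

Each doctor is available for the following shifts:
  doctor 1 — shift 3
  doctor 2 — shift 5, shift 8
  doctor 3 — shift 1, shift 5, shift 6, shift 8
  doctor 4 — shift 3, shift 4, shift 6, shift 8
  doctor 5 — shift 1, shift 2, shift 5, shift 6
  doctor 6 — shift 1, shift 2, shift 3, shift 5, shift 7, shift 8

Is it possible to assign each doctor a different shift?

Yes

For example, pair doctor 1→shift 3, doctor 2→shift 8, doctor 3→shift 6, doctor 4→shift 4, doctor 5→shift 2, doctor 6→shift 5.
All 6 doctors are covered.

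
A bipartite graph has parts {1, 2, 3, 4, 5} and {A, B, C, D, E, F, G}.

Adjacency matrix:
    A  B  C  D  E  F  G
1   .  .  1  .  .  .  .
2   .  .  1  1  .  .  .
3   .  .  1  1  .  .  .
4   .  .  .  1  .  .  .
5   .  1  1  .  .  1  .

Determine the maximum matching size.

3

A valid assignment of size 3: 1–C, 2–D, 5–B.
The set {1, 2, 3, 4} has only 2 neighbours ({C, D}), so by Hall's theorem at most 3 of the 5 left vertices can be matched.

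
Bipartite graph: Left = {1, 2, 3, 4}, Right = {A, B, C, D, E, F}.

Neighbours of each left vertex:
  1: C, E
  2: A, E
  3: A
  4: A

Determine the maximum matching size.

3

For example, pair 1→C, 2→E, 3→A.
The set {3, 4} has only 1 neighbour ({A}), so by Hall's theorem at most 3 of the 4 left vertices can be matched.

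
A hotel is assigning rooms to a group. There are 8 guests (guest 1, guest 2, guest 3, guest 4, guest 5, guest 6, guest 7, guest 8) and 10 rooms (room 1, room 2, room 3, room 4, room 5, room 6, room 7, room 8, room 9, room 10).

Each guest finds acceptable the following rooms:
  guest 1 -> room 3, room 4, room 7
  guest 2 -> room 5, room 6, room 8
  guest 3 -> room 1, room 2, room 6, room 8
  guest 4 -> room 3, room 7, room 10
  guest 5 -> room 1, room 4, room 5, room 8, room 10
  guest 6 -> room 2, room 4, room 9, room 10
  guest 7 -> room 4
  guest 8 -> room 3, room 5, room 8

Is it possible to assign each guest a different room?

Yes

A valid assignment of size 8: guest 1–room 7, guest 2–room 5, guest 3–room 6, guest 4–room 10, guest 5–room 8, guest 6–room 9, guest 7–room 4, guest 8–room 3.
Every guest is matched, so this matching saturates all of them.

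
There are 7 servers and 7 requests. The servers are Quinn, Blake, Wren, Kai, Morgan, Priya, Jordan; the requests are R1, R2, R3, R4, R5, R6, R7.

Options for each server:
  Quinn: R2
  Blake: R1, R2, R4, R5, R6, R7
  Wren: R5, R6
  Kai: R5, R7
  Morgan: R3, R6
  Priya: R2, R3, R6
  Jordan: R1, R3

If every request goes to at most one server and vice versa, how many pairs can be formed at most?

7

For example, pair Quinn–R2, Blake–R4, Wren–R5, Kai–R7, Morgan–R6, Priya–R3, Jordan–R1.
This saturates every server, so 7 is the maximum.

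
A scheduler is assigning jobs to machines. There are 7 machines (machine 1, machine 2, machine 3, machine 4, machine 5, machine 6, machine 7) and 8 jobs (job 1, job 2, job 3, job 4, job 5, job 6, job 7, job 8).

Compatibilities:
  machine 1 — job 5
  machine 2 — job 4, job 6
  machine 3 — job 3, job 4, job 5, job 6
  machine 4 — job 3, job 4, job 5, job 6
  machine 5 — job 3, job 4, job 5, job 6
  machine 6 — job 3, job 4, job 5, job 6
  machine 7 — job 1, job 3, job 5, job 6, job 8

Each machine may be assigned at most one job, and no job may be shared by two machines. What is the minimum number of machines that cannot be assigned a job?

2

A valid assignment of size 5: machine 1→job 5, machine 2→job 4, machine 3→job 6, machine 4→job 3, machine 7→job 1.
The set {machine 1, machine 2, machine 3, machine 4, machine 5, machine 6} has only 4 neighbours ({job 3, job 4, job 5, job 6}), so by Hall's theorem at most 5 of the 7 machines can be matched.
That matches 5 of the 7, leaving 2 unmatched; no matching can do better.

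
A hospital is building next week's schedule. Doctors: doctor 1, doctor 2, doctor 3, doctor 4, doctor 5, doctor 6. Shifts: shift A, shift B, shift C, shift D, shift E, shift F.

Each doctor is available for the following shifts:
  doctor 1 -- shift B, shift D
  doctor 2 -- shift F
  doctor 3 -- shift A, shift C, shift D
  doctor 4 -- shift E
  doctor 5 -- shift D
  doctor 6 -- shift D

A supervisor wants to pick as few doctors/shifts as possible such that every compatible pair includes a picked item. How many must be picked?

The 5 edges doctor 1–shift B, doctor 2–shift F, doctor 3–shift A, doctor 4–shift E, doctor 5–shift D form a matching, so any vertex cover needs at least 5 vertices (one per matched edge).
Conversely {doctor 1, doctor 2, doctor 3, doctor 4, shift D} meets every edge and has exactly 5 vertices, so 5 is optimal.

5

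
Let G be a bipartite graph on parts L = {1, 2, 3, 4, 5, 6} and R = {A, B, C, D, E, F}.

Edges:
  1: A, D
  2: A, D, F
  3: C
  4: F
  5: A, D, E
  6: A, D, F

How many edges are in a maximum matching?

5

For example, pair 1-A, 2-D, 3-C, 4-F, 5-E.
The set {1, 2, 4, 6} has only 3 neighbours ({A, D, F}), so by Hall's theorem at most 5 of the 6 left vertices can be matched.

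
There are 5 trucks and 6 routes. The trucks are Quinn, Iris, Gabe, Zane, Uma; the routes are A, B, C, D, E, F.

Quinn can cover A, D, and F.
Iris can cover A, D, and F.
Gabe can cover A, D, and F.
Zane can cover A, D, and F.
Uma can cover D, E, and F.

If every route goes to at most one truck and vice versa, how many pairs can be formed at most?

A valid assignment of size 4: Quinn–A, Iris–D, Gabe–F, Uma–E.
The set {Quinn, Iris, Gabe, Zane} has only 3 neighbours ({A, D, F}), so by Hall's theorem at most 4 of the 5 trucks can be matched.

4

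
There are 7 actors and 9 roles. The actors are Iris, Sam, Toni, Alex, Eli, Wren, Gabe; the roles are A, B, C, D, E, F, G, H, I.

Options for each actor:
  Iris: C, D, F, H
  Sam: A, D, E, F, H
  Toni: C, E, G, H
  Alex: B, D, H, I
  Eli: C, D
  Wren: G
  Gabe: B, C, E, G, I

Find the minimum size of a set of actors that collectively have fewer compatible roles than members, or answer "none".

none

A matching saturating every actor exists, for instance Iris→F, Sam→A, Toni→C, Alex→B, Eli→D, Wren→G, Gabe→E.
By Hall's marriage theorem, this means |N(S)| ≥ |S| for every subset S, so no violating subset exists.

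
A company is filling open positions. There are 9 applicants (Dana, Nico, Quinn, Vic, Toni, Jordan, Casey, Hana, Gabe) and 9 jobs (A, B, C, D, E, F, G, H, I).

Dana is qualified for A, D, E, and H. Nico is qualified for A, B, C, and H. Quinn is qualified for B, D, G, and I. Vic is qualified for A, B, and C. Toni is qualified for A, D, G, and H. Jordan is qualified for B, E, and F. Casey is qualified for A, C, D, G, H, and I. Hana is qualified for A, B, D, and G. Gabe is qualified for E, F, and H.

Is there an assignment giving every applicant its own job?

Yes

For example, pair Dana-E, Nico-B, Quinn-D, Vic-C, Toni-A, Jordan-F, Casey-I, Hana-G, Gabe-H.
All 9 applicants are covered.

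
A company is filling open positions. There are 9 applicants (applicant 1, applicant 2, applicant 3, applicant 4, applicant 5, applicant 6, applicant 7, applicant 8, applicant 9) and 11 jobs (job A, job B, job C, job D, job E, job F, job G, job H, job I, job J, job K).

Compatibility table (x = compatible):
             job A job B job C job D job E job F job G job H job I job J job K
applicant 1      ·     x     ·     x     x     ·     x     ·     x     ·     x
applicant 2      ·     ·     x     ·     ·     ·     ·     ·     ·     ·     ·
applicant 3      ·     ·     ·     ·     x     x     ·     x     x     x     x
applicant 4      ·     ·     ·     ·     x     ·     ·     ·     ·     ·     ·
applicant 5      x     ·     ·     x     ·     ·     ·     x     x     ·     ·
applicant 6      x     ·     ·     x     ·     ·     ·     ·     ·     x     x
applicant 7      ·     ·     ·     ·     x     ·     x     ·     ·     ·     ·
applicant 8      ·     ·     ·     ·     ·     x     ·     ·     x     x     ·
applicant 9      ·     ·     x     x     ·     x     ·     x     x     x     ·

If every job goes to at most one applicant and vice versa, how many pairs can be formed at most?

One maximum matching: applicant 1→job D, applicant 2→job C, applicant 3→job K, applicant 4→job E, applicant 5→job H, applicant 6→job A, applicant 7→job G, applicant 8→job F, applicant 9→job J.
All 9 applicants are matched, so no larger matching exists.

9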